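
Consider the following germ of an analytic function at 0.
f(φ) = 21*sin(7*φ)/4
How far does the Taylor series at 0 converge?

The factor sin(7*φ) is entire and contributes no finite singular point.
The polynomial part has no poles.
No finite singular points: the Taylor series at 0 converges everywhere.

The radius of convergence is infinite.


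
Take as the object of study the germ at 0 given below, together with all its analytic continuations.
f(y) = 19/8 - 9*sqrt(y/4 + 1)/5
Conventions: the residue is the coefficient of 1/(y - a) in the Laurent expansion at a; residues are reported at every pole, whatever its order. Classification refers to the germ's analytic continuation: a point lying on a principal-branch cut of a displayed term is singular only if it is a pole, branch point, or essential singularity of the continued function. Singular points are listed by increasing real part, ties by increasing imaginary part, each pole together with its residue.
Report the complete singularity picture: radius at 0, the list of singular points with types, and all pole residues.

Branch term (-9/5)*sqrt(1 - y/(-4)): its argument vanishes at y = -4, a square-root branch point, modulus 4.
The radius of convergence is the smallest modulus among the singular points: 4.

Radius of convergence at 0: 4.
At -4: an algebraic (square-root) branch point.


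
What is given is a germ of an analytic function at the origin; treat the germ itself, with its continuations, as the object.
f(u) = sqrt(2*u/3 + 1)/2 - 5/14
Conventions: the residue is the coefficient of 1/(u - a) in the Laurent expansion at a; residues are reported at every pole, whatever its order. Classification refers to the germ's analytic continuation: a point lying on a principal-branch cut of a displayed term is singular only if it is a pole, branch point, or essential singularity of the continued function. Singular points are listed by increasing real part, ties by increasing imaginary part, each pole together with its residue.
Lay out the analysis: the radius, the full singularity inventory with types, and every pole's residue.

Branch term (1/2)*sqrt(1 - u/(-3/2)): its argument vanishes at u = -3/2, a square-root branch point, modulus 3/2.
The radius of convergence is the smallest modulus among the singular points: 3/2.

Radius of convergence at 0: 3/2.
At -3/2: an algebraic (square-root) branch point.


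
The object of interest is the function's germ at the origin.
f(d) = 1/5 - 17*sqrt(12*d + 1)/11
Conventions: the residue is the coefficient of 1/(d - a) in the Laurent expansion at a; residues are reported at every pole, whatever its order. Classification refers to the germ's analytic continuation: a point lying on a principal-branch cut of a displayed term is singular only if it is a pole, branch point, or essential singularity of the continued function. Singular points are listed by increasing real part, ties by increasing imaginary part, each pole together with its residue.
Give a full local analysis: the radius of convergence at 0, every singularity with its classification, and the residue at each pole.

Branch term (-17/11)*sqrt(1 - d/(-1/12)): its argument vanishes at d = -1/12, a square-root branch point, modulus 1/12.
The radius of convergence is the smallest modulus among the singular points: 1/12.

Radius of convergence at 0: 1/12.
At -1/12: an algebraic (square-root) branch point.


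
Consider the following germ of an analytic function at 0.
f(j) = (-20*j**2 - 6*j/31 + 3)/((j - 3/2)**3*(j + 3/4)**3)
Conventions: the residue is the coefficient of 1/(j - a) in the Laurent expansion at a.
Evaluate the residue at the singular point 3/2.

At the order-3 pole 3/2 set g(j) = (j - (3/2))^3*f(j) = (-20*j**2 - 6*j/31 + 3)/(j + 3/4)**3.
Order-3 pole: residue = g''(a)/2; g''(3/2) = 361984/203391, so the residue is 180992/203391.

The residue is 180992/203391.


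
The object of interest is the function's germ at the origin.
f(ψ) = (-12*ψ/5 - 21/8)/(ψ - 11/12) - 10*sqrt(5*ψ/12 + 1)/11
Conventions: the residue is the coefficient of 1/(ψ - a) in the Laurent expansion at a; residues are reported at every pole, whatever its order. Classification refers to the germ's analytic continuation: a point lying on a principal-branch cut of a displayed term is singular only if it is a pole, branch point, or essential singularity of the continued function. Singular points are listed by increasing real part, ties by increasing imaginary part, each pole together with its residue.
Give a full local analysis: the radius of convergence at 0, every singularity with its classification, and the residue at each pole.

Denominator factor (ψ - 11/12): pole of order 1 at 11/12, modulus 11/12.
Branch term (-10/11)*sqrt(1 - ψ/(-12/5)): its argument vanishes at ψ = -12/5, a square-root branch point, modulus 12/5.
The radius of convergence is the smallest modulus among the singular points: 11/12.
The branch term is analytic at 11/12 and contributes nothing to the residue; only the rational part matters.
At the order-1 pole 11/12 set g(ψ) = (ψ - (11/12))*(rational part) = -12*ψ/5 - 21/8.
Simple pole: residue = g(a) at a = 11/12, which is -193/40.
List the singular points by increasing real part (a conjugate pair: the negative imaginary part first).

Radius of convergence at 0: 11/12.
At -12/5: an algebraic (square-root) branch point.
At 11/12: a pole of order 1; residue -193/40.


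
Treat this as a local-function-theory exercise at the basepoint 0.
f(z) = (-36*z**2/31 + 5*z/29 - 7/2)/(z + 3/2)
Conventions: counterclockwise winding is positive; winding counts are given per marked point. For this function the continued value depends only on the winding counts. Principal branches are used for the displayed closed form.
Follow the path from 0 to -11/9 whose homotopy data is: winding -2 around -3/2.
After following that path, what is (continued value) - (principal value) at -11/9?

Continued minus principal equals 0.

The function is rational, hence single-valued: continuing it around any pole returns the same value, so the difference is 0.


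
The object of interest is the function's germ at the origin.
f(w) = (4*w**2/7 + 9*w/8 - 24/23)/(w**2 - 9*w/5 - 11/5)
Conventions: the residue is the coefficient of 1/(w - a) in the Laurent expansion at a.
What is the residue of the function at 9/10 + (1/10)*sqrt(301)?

The factor w**2 - 9*w/5 - 11/5 splits as (w - a)(w - a') with a = 9/10 + (1/10)*sqrt(301), a' = 9/10 - (1/10)*sqrt(301). At the order-1 pole a set g(w) = (w - a)*f(w) = [4*w**2/7 + 9*w/8 - 24/23] / (w - a').
Simple pole: residue = g(a) at a = 9/10 + (1/10)*sqrt(301), which is 603/560 + (138581/3876880)*sqrt(301).

The residue is 603/560 + (138581/3876880)*sqrt(301).


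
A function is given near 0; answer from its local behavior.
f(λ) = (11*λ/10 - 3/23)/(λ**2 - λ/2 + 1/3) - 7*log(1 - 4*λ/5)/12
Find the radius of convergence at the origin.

Denominator factor (λ**2 - λ/2 + 1/3): discriminant -13/12, complex-conjugate roots (1/4) + ((1/12)*sqrt(39))*i and (1/4) - ((1/12)*sqrt(39))*i; poles of order 1, moduli (1/3)*sqrt(3) and (1/3)*sqrt(3).
Branch term (-7/12)*log(1 - λ/(5/4)): its argument vanishes at λ = 5/4, a logarithmic branch point, modulus 5/4.
The radius of convergence is the smallest modulus among the singular points: (1/3)*sqrt(3).

The radius of convergence is (1/3)*sqrt(3).


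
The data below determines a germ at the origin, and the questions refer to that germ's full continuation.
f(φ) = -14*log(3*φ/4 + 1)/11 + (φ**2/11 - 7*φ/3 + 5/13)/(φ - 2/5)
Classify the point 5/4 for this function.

Denominator factors: φ - 2/5 = 17/20 at φ = 5/4 — none vanishes.
Branch term log(1 - φ/(-4/3)): argument at 5/4 is 31/16, nonzero, so 5/4 is not its branch point (a point on a principal cut is still regular for the continued germ).
So the germ continues analytically to 5/4.

The point is a regular point.


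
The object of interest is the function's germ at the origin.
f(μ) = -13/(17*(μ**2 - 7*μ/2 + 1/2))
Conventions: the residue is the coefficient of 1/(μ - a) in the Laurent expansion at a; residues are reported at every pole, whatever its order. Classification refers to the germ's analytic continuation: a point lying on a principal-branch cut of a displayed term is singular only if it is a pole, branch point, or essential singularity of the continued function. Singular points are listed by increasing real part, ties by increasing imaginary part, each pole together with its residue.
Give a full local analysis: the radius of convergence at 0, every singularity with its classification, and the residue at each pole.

Radius of convergence at 0: 7/4 - (1/4)*sqrt(41).
At 7/4 - (1/4)*sqrt(41): a pole of order 1; residue (26/697)*sqrt(41).
At 7/4 + (1/4)*sqrt(41): a pole of order 1; residue -(26/697)*sqrt(41).

Denominator factor (μ**2 - 7*μ/2 + 1/2): discriminant 41/4, real irrational roots 7/4 + (1/4)*sqrt(41) and 7/4 - (1/4)*sqrt(41); poles of order 1, moduli 7/4 + (1/4)*sqrt(41) and 7/4 - (1/4)*sqrt(41).
The radius of convergence is the smallest modulus among the singular points: 7/4 - (1/4)*sqrt(41).
The factor μ**2 - 7*μ/2 + 1/2 splits as (μ - a)(μ - a') with a = 7/4 - (1/4)*sqrt(41), a' = 7/4 + (1/4)*sqrt(41). At the order-1 pole a set g(μ) = (μ - a)*f(μ) = [-13/17] / (μ - a').
Simple pole: residue = g(a) at a = 7/4 - (1/4)*sqrt(41), which is (26/697)*sqrt(41).
The factor μ**2 - 7*μ/2 + 1/2 splits as (μ - a)(μ - a') with a = 7/4 + (1/4)*sqrt(41), a' = 7/4 - (1/4)*sqrt(41). At the order-1 pole a set g(μ) = (μ - a)*f(μ) = [-13/17] / (μ - a').
Simple pole: residue = g(a) at a = 7/4 + (1/4)*sqrt(41), which is -(26/697)*sqrt(41).
List the singular points by increasing real part (a conjugate pair: the negative imaginary part first).


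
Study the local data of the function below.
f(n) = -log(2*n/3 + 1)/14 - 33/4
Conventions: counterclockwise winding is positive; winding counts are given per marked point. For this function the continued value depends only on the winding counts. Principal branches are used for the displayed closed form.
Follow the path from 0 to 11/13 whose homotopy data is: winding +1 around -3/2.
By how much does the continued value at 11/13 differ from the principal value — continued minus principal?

Continued minus principal equals -(1/7)*pi*i.

The rational part is single-valued and drops out of the difference; each branch term changes only by its own monodromy.
(-1/14)*log(1 - n/(-3/2)): each positive loop around -3/2 adds 2*pi*i to the log, so winding +1 contributes (-1/14)*(1)*2*pi*i = -(1/7)*pi*i.
Summing the contributions at n = 11/13 gives -(1/7)*pi*i.


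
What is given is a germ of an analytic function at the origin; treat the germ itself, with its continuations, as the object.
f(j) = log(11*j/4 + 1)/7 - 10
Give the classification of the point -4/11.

The point is a logarithmic branch point.

The term (1/7)*log(1 - j/(-4/11)) has argument 1 - -4/11/(-4/11) = 0 at -4/11: a logarithmic (infinitely-sheeted) branch point; the remaining terms are analytic or single-valued there.


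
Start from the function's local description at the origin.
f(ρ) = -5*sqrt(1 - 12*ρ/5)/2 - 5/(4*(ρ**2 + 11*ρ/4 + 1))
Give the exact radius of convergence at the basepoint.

Denominator factor (ρ**2 + 11*ρ/4 + 1): discriminant 57/16, real irrational roots -11/8 + (1/8)*sqrt(57) and -11/8 - (1/8)*sqrt(57); poles of order 1, moduli 11/8 - (1/8)*sqrt(57) and 11/8 + (1/8)*sqrt(57).
Branch term (-5/2)*sqrt(1 - ρ/(5/12)): its argument vanishes at ρ = 5/12, a square-root branch point, modulus 5/12.
The radius of convergence is the smallest modulus among the singular points: 5/12.

The radius of convergence is 5/12.


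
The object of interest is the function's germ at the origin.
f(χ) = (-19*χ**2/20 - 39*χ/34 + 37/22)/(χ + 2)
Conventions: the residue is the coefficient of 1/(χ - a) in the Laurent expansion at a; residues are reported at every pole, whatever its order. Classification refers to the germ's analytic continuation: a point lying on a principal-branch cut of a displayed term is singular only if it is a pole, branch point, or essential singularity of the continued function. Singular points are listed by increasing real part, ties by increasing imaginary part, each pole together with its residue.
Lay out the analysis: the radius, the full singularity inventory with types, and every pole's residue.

Radius of convergence at 0: 2.
At -2: a pole of order 1; residue 329/1870.

Denominator factor (χ + 2): pole of order 1 at -2, modulus 2.
The radius of convergence is the smallest modulus among the singular points: 2.
At the order-1 pole -2 set g(χ) = (χ - (-2))*f(χ) = -19*χ**2/20 - 39*χ/34 + 37/22.
Simple pole: residue = g(a) at a = -2, which is 329/1870.


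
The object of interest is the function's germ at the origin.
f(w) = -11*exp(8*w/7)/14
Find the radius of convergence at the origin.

The radius of convergence is infinite.

The factor exp(8*w/7) is entire and contributes no finite singular point.
The polynomial part has no poles.
No finite singular points: the Taylor series at 0 converges everywhere.


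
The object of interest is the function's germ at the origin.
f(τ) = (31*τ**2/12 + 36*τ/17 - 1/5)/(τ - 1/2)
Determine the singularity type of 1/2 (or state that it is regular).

The denominator factor τ - 1/2 vanishes at 1/2 and appears to the power 1; the numerator there equals 6139/4080, nonzero, and no other factor vanishes.
Hence a pole whose order is the multiplicity, 1.

The point is a pole of order 1.


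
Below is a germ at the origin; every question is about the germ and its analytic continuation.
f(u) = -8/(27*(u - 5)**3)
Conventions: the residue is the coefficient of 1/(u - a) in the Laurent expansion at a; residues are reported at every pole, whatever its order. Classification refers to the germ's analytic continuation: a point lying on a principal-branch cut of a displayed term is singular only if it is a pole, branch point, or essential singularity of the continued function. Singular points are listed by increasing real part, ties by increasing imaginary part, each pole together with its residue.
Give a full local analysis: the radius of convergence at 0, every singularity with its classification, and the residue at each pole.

Denominator factor (u - 5)^3: pole of order 3 at 5, modulus 5.
The radius of convergence is the smallest modulus among the singular points: 5.
At the order-3 pole 5 set g(u) = (u - (5))^3*f(u) = -8/27.
Order-3 pole: residue = g''(a)/2; g''(5) = 0, so the residue is 0.

Radius of convergence at 0: 5.
At 5: a pole of order 3; residue 0.


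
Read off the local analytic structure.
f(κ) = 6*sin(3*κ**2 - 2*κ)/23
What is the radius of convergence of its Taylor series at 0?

The factor sin(3*κ**2 - 2*κ) is entire and contributes no finite singular point.
The polynomial part has no poles.
No finite singular points: the Taylor series at 0 converges everywhere.

The radius of convergence is infinite.


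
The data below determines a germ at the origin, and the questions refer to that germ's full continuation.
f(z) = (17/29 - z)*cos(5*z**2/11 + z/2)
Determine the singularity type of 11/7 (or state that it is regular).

The point is a regular point.

There is no denominator, hence no pole anywhere.
The factor cos(5*z**2/11 + z/2) is entire.
So the germ continues analytically to 11/7.


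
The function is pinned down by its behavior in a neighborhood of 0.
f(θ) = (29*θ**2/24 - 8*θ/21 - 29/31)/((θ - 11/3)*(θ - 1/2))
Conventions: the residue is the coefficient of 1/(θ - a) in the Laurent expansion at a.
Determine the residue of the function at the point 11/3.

The residue is 652133/148428.

At the order-1 pole 11/3 set g(θ) = (θ - (11/3))*f(θ) = (29*θ**2/24 - 8*θ/21 - 29/31)/(θ - 1/2).
Simple pole: residue = g(a) at a = 11/3, which is 652133/148428.


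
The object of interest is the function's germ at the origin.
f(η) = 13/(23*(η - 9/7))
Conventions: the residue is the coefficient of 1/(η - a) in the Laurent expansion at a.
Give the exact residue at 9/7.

The residue is 13/23.

At the order-1 pole 9/7 set g(η) = (η - (9/7))*f(η) = 13/23.
Simple pole: residue = g(a) at a = 9/7, which is 13/23.


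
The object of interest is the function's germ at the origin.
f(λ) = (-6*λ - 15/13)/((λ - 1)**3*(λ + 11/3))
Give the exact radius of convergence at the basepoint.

Denominator factor (λ - 1)^3: pole of order 3 at 1, modulus 1.
Denominator factor (λ + 11/3): pole of order 1 at -11/3, modulus 11/3.
The radius of convergence is the smallest modulus among the singular points: 1.

The radius of convergence is 1.


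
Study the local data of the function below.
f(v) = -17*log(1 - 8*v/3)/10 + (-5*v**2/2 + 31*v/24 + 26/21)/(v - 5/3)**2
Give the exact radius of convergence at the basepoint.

Denominator factor (v - 5/3)^2: pole of order 2 at 5/3, modulus 5/3.
Branch term (-17/10)*log(1 - v/(3/8)): its argument vanishes at v = 3/8, a logarithmic branch point, modulus 3/8.
The radius of convergence is the smallest modulus among the singular points: 3/8.

The radius of convergence is 3/8.


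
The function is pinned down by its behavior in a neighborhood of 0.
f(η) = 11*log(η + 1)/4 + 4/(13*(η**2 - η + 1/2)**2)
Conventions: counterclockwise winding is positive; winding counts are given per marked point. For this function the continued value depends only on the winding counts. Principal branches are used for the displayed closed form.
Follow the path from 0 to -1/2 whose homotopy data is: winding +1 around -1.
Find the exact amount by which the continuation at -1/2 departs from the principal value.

The rational part is single-valued and drops out of the difference; each branch term changes only by its own monodromy.
(11/4)*log(1 - η/(-1)): each positive loop around -1 adds 2*pi*i to the log, so winding +1 contributes (11/4)*(1)*2*pi*i = (11/2)*pi*i.
Summing the contributions at η = -1/2 gives (11/2)*pi*i.

Continued minus principal equals (11/2)*pi*i.


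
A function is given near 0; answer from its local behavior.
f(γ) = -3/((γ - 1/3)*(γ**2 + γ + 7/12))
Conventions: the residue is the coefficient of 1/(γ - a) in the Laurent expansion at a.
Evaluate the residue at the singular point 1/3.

At the order-1 pole 1/3 set g(γ) = (γ - (1/3))*f(γ) = -3/(γ**2 + γ + 7/12).
Simple pole: residue = g(a) at a = 1/3, which is -108/37.

The residue is -108/37.


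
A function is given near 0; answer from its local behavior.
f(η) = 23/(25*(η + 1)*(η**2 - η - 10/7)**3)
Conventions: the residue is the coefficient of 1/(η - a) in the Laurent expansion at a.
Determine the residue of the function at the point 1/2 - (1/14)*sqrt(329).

The residue is -7889/3200 - (45653643/332233600)*sqrt(329).


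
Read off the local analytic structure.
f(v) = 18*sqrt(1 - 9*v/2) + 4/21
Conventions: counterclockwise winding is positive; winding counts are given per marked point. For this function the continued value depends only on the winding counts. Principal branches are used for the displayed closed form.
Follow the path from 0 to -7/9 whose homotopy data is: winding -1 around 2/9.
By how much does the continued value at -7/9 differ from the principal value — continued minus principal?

The rational part is single-valued and drops out of the difference; each branch term changes only by its own monodromy.
(18)*sqrt(1 - v/(2/9)): winding -1 is odd, the square root flips sign, contributing -2*(18)*sqrt(1 - (-7/9)/(2/9)) = -2*(18)*sqrt(9/2) = -(54)*sqrt(2).
Summing the contributions at v = -7/9 gives -(54)*sqrt(2).

Continued minus principal equals -(54)*sqrt(2).


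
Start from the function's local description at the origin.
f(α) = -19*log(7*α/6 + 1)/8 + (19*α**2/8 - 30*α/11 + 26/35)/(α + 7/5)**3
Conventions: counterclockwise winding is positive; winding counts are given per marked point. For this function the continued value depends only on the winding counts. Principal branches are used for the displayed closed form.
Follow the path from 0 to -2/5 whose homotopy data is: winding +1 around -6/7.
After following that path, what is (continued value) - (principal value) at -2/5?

Continued minus principal equals -(19/4)*pi*i.

The rational part is single-valued and drops out of the difference; each branch term changes only by its own monodromy.
(-19/8)*log(1 - α/(-6/7)): each positive loop around -6/7 adds 2*pi*i to the log, so winding +1 contributes (-19/8)*(1)*2*pi*i = -(19/4)*pi*i.
Summing the contributions at α = -2/5 gives -(19/4)*pi*i.


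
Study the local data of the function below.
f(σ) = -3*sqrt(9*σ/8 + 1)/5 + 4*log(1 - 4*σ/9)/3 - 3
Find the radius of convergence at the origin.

Branch term (-3/5)*sqrt(1 - σ/(-8/9)): its argument vanishes at σ = -8/9, a square-root branch point, modulus 8/9.
Branch term (4/3)*log(1 - σ/(9/4)): its argument vanishes at σ = 9/4, a logarithmic branch point, modulus 9/4.
The radius of convergence is the smallest modulus among the singular points: 8/9.

The radius of convergence is 8/9.


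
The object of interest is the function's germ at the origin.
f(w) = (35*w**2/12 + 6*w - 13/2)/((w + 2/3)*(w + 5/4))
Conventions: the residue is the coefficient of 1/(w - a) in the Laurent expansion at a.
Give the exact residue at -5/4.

At the order-1 pole -5/4 set g(w) = (w - (-5/4))*f(w) = (35*w**2/12 + 6*w - 13/2)/(w + 2/3).
Simple pole: residue = g(a) at a = -5/4, which is 259/16.

The residue is 259/16.


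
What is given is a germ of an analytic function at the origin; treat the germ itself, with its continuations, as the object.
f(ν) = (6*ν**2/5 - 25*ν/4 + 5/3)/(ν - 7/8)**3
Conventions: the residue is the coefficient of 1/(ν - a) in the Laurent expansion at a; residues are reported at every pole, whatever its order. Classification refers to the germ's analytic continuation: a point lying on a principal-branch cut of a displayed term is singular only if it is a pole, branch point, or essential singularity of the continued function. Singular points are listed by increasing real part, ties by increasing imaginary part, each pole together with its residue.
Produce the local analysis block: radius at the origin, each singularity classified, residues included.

Radius of convergence at 0: 7/8.
At 7/8: a pole of order 3; residue 6/5.

Denominator factor (ν - 7/8)^3: pole of order 3 at 7/8, modulus 7/8.
The radius of convergence is the smallest modulus among the singular points: 7/8.
At the order-3 pole 7/8 set g(ν) = (ν - (7/8))^3*f(ν) = 6*ν**2/5 - 25*ν/4 + 5/3.
Order-3 pole: residue = g''(a)/2; g''(7/8) = 12/5, so the residue is 6/5.


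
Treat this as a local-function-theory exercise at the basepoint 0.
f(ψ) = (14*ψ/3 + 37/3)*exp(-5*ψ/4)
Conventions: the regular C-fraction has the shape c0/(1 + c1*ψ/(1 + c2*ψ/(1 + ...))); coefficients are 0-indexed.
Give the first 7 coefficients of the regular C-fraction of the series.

Taylor coefficients (expand at 0): a_0 = 37/3, a_1 = -43/4, a_2 = 365/96, a_3 = -425/1152, a_4 = -1625/6144, a_5 = 11875/73728, a_6 = -94375/1769472.
c0 = a_0 = 37/3. Peel one level at a time: if S = 1 + c*ψ/S' with S'(0) = 1, then c is the ψ-coefficient of S and S' = c*ψ/(S - 1).
S_1 = c0/f = 1 + (129/148)*ψ + (19777/43808)*ψ^2 + ...; c1 = 129/148.
S_2 = c1*ψ/(S_1 - 1) = 1 + (-19777/38184)*ψ + (32225/355008)*ψ^2 + ...; c2 = -19777/38184.
S_3 = c2*ψ/(S_2 - 1) = 1 + (1192325/6803288)*ψ + (4903059625/225290723904)*ψ^2 + ...; c3 = 1192325/6803288.
S_4 = c3*ψ/(S_3 - 1) = 1 + (-227926015/1835463816)*ψ + (-122329625/8613324864)*ψ^2 + ...; c4 = -227926015/1835463816.
S_5 = c4*ψ/(S_4 - 1) = 1 + (-11252618575/98387709768)*ψ + (7659592249345/71926818217024)*ψ^2 + ...; c5 = -11252618575/98387709768.
S_6 = c5*ψ/(S_5 - 1) = 1 + (898608784797/965091753560)*ψ + ...; c6 = 898608784797/965091753560.

The regular C-fraction coefficients are [37/3, 129/148, -19777/38184, 1192325/6803288, -227926015/1835463816, -11252618575/98387709768, 898608784797/965091753560].


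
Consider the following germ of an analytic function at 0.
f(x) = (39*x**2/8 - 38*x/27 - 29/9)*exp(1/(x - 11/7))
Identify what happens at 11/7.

The point is an essential singularity.

The exponent 1/(x - (11/7)) has a pole at 11/7, so exp(1/(x - (11/7))) takes every nonzero value near it: an essential singularity (not a pole of any order).


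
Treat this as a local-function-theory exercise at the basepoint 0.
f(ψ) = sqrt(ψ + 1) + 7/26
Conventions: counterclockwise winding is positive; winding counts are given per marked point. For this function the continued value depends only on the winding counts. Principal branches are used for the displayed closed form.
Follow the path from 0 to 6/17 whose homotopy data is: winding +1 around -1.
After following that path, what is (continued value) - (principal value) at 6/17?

Continued minus principal equals -(2/17)*sqrt(391).

The rational part is single-valued and drops out of the difference; each branch term changes only by its own monodromy.
(1)*sqrt(1 - ψ/(-1)): winding +1 is odd, the square root flips sign, contributing -2*(1)*sqrt(1 - (6/17)/(-1)) = -2*(1)*sqrt(23/17) = -(2/17)*sqrt(391).
Summing the contributions at ψ = 6/17 gives -(2/17)*sqrt(391).


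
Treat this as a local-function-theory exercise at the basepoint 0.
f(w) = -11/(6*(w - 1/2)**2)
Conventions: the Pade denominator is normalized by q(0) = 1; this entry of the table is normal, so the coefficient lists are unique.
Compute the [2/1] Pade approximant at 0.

Taylor coefficients needed (expand at 0): a_0 = -22/3, a_1 = -88/3, a_2 = -88, a_3 = -704/3.
Write the denominator as Q(w) = 1 + q1*w. Requiring Q*f - P = O(w^4) with deg P <= 2 kills the coefficients of w^3..w^3 in Q*f:
  w^3: a_3 + q1*a_2 = 0, i.e. -704/3 + (-88)*q1 = 0.
Solving this linear system: q1 = -8/3.
The numerator is Q*f truncated at degree 2: P0 = a_0 = -22/3; P1 = a_1 + q1*a_0 = -88/9; P2 = a_2 + q1*a_1 = -88/9.

The Pade approximant has numerator coefficients [-22/3, -88/9, -88/9]; denominator coefficients [1, -8/3].


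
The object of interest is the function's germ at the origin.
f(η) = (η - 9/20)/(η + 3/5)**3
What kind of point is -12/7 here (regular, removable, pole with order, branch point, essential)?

Denominator factors: η + 3/5 = -39/35 at η = -12/7 — none vanishes.
So the germ continues analytically to -12/7.

The point is a regular point.


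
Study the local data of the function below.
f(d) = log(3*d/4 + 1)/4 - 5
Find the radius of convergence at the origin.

The radius of convergence is 4/3.

Branch term (1/4)*log(1 - d/(-4/3)): its argument vanishes at d = -4/3, a logarithmic branch point, modulus 4/3.
The radius of convergence is the smallest modulus among the singular points: 4/3.


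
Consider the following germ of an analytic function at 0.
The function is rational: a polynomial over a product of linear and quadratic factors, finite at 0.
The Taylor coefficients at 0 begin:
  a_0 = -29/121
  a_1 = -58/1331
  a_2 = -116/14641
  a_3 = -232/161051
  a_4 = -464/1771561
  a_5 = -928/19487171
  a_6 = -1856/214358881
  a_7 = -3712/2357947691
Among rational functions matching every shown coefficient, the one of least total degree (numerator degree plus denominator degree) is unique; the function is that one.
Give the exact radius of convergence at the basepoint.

The radius of convergence is 11/2.

No rational of total degree below 1 reproduces all 8 coefficients; solving the [0/1] Pade equations on them gives f(γ) = 29/(22*(γ - 11/2)), whose expansion matches every shown term.
Denominator factor (γ - 11/2): pole of order 1 at 11/2, modulus 11/2.
The radius of convergence is the smallest modulus among the singular points: 11/2.


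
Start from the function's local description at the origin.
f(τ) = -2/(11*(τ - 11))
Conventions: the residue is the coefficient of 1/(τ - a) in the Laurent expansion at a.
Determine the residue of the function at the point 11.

At the order-1 pole 11 set g(τ) = (τ - (11))*f(τ) = -2/11.
Simple pole: residue = g(a) at a = 11, which is -2/11.

The residue is -2/11.


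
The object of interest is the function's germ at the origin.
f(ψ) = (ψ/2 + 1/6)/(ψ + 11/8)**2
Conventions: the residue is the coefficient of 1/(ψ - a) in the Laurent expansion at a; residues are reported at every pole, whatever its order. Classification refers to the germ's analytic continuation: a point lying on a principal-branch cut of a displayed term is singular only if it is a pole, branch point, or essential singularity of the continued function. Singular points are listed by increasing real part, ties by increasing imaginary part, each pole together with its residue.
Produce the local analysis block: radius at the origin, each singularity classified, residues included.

Denominator factor (ψ + 11/8)^2: pole of order 2 at -11/8, modulus 11/8.
The radius of convergence is the smallest modulus among the singular points: 11/8.
At the order-2 pole -11/8 set g(ψ) = (ψ - (-11/8))^2*f(ψ) = ψ/2 + 1/6.
Order-2 pole: residue = g'(a); g'(-11/8) = 1/2, so the residue is 1/2.

Radius of convergence at 0: 11/8.
At -11/8: a pole of order 2; residue 1/2.


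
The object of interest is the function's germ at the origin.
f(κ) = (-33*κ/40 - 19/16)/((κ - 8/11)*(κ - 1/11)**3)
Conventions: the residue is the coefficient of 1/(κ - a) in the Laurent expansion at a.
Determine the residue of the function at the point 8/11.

The residue is -190333/27440.

At the order-1 pole 8/11 set g(κ) = (κ - (8/11))*f(κ) = (-33*κ/40 - 19/16)/(κ - 1/11)**3.
Simple pole: residue = g(a) at a = 8/11, which is -190333/27440.


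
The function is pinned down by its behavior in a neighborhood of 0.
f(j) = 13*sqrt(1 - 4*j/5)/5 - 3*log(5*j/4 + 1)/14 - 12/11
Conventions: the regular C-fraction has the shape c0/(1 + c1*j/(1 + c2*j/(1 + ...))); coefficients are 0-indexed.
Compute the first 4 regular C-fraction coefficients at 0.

Taylor coefficients (expand at 0): a_0 = 83/55, a_1 = -1831/1400, a_2 = -2273/56000, a_3 = -124717/560000.
c0 = a_0 = 83/55. Peel one level at a time: if S = 1 + c*j/S' with S'(0) = 1, then c is the j-coefficient of S and S' = c*j/(S - 1).
S_1 = c0/f = 1 + (20141/23240)*j + (6565416/8439025)*j^2 + ...; c1 = 20141/23240.
S_2 = c1*j/(S_1 - 1) = 1 + (-4774848/5319055)*j + (-908260779/5364097600)*j^2 + ...; c2 = -4774848/5319055.
S_3 = c2*j/(S_2 - 1) = 1 + (-175899837533/932559646720)*j + ...; c3 = -175899837533/932559646720.

The regular C-fraction coefficients are [83/55, 20141/23240, -4774848/5319055, -175899837533/932559646720].


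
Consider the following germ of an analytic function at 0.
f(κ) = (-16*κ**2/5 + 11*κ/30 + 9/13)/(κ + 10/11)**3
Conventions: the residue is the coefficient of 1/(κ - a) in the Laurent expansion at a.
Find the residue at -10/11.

The residue is -16/5.

At the order-3 pole -10/11 set g(κ) = (κ - (-10/11))^3*f(κ) = -16*κ**2/5 + 11*κ/30 + 9/13.
Order-3 pole: residue = g''(a)/2; g''(-10/11) = -32/5, so the residue is -16/5.


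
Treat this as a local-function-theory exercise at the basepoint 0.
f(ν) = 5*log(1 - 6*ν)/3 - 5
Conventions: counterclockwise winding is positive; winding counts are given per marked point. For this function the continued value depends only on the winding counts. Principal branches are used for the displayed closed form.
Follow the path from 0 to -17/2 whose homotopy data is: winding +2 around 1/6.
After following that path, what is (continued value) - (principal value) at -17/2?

Continued minus principal equals (20/3)*pi*i.

The rational part is single-valued and drops out of the difference; each branch term changes only by its own monodromy.
(5/3)*log(1 - ν/(1/6)): each positive loop around 1/6 adds 2*pi*i to the log, so winding +2 contributes (5/3)*(2)*2*pi*i = (20/3)*pi*i.
Summing the contributions at ν = -17/2 gives (20/3)*pi*i.


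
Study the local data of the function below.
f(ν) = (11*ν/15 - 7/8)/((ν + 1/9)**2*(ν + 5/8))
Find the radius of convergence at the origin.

The radius of convergence is 1/9.

Denominator factor (ν + 1/9)^2: pole of order 2 at -1/9, modulus 1/9.
Denominator factor (ν + 5/8): pole of order 1 at -5/8, modulus 5/8.
The radius of convergence is the smallest modulus among the singular points: 1/9.


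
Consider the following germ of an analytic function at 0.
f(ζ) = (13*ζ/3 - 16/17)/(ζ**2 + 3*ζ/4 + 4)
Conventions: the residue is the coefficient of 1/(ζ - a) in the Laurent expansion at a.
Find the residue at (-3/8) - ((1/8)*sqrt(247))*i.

The residue is (13/6) - ((349/8398)*sqrt(247))*i.

The factor ζ**2 + 3*ζ/4 + 4 splits as (ζ - a)(ζ - a') with a = (-3/8) - ((1/8)*sqrt(247))*i, a' = (-3/8) + ((1/8)*sqrt(247))*i. At the order-1 pole a set g(ζ) = (ζ - a)*f(ζ) = [13*ζ/3 - 16/17] / (ζ - a').
Simple pole: residue = g(a) at a = (-3/8) - ((1/8)*sqrt(247))*i, which is (13/6) - ((349/8398)*sqrt(247))*i.


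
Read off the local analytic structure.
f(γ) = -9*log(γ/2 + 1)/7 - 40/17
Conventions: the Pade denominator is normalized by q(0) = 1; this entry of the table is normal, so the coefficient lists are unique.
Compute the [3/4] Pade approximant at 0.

The Pade approximant has numerator coefficients [-40/17, -526233/200158, -4837863/5604424, -109877/1401106]; denominator coefficients [1, 9939/11774, 9633/47096, 83/6728, -153/1883840].

Taylor coefficients needed (expand at 0): a_0 = -40/17, a_1 = -9/14, a_2 = 9/56, a_3 = -3/56, a_4 = 9/448, a_5 = -9/1120, a_6 = 3/896, a_7 = -9/6272.
Write the denominator as Q(γ) = 1 + q1*γ + q2*γ^2 + q3*γ^3 + q4*γ^4. Requiring Q*f - P = O(γ^8) with deg P <= 3 kills the coefficients of γ^4..γ^7 in Q*f:
  γ^4: a_4 + q1*a_3 + q2*a_2 + q3*a_1 + q4*a_0 = 0, i.e. 9/448 + (-3/56)*q1 + (9/56)*q2 + (-9/14)*q3 + (-40/17)*q4 = 0.
  γ^5: a_5 + q1*a_4 + q2*a_3 + q3*a_2 + q4*a_1 = 0, i.e. -9/1120 + (9/448)*q1 + (-3/56)*q2 + (9/56)*q3 + (-9/14)*q4 = 0.
  γ^6: a_6 + q1*a_5 + q2*a_4 + q3*a_3 + q4*a_2 = 0, i.e. 3/896 + (-9/1120)*q1 + (9/448)*q2 + (-3/56)*q3 + (9/56)*q4 = 0.
  γ^7: a_7 + q1*a_6 + q2*a_5 + q3*a_4 + q4*a_3 = 0, i.e. -9/6272 + (3/896)*q1 + (-9/1120)*q2 + (9/448)*q3 + (-3/56)*q4 = 0.
Solving this linear system: q1 = 9939/11774, q2 = 9633/47096, q3 = 83/6728, q4 = -153/1883840.
The numerator is Q*f truncated at degree 3: P0 = a_0 = -40/17; P1 = a_1 + q1*a_0 = -526233/200158; P2 = a_2 + q1*a_1 + q2*a_0 = -4837863/5604424; P3 = a_3 + q1*a_2 + q2*a_1 + q3*a_0 = -109877/1401106.


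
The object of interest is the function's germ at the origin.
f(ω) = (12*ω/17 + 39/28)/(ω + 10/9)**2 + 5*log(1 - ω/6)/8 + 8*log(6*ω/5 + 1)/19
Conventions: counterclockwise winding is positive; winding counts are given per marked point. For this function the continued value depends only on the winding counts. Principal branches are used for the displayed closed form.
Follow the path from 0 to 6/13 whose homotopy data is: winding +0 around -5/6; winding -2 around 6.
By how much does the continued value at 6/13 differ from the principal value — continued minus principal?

Continued minus principal equals -(5/2)*pi*i.

The rational part is single-valued and drops out of the difference; each branch term changes only by its own monodromy.
(8/19)*log(1 - ω/(-5/6)): winding 0 around -5/6, so this term returns to its principal value, contribution 0.
(5/8)*log(1 - ω/(6)): each positive loop around 6 adds 2*pi*i to the log, so winding -2 contributes (5/8)*(-2)*2*pi*i = -(5/2)*pi*i.
Summing the contributions at ω = 6/13 gives -(5/2)*pi*i.


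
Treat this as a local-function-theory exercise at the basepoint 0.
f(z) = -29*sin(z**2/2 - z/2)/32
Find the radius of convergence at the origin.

The radius of convergence is infinite.

The factor sin(z**2/2 - z/2) is entire and contributes no finite singular point.
The polynomial part has no poles.
No finite singular points: the Taylor series at 0 converges everywhere.


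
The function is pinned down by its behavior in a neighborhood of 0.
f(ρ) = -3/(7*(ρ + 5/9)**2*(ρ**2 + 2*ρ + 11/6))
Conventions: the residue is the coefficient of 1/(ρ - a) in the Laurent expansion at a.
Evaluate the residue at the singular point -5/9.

At the order-2 pole -5/9 set g(ρ) = (ρ - (-5/9))^2*f(ρ) = -3/(7*(ρ**2 + 2*ρ + 11/6)).
Order-2 pole: residue = g'(a); g'(-5/9) = 69984/195223, so the residue is 69984/195223.

The residue is 69984/195223.


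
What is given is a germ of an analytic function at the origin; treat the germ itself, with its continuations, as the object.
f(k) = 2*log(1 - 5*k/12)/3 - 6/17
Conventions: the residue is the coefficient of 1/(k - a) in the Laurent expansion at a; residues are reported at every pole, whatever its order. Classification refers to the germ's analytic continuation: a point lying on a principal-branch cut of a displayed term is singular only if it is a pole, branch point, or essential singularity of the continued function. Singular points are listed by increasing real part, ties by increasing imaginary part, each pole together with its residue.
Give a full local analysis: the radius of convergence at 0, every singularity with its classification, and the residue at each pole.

Radius of convergence at 0: 12/5.
At 12/5: a logarithmic branch point.

Branch term (2/3)*log(1 - k/(12/5)): its argument vanishes at k = 12/5, a logarithmic branch point, modulus 12/5.
The radius of convergence is the smallest modulus among the singular points: 12/5.


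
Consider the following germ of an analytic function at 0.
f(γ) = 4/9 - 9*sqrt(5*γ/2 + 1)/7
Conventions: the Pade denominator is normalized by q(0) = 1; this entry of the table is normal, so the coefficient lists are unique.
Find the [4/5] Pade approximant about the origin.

Taylor coefficients needed (expand at 0): a_0 = -53/63, a_1 = -45/28, a_2 = 225/224, a_3 = -1125/896, a_4 = 28125/14336, a_5 = -28125/8192, a_6 = 421875/65536, a_7 = -23203125/1835008, a_8 = 1508203125/58720256, a_9 = -12568359375/234881024.
Write the denominator as Q(γ) = 1 + q1*γ + q2*γ^2 + q3*γ^3 + q4*γ^4 + q5*γ^5. Requiring Q*f - P = O(γ^10) with deg P <= 4 kills the coefficients of γ^5..γ^9 in Q*f:
  γ^5: a_5 + q1*a_4 + q2*a_3 + q3*a_2 + q4*a_1 + q5*a_0 = 0, i.e. -28125/8192 + (28125/14336)*q1 + (-1125/896)*q2 + (225/224)*q3 + (-45/28)*q4 + (-53/63)*q5 = 0.
  γ^6: a_6 + q1*a_5 + q2*a_4 + q3*a_3 + q4*a_2 + q5*a_1 = 0, i.e. 421875/65536 + (-28125/8192)*q1 + (28125/14336)*q2 + (-1125/896)*q3 + (225/224)*q4 + (-45/28)*q5 = 0.
  γ^7: a_7 + q1*a_6 + q2*a_5 + q3*a_4 + q4*a_3 + q5*a_2 = 0, i.e. -23203125/1835008 + (421875/65536)*q1 + (-28125/8192)*q2 + (28125/14336)*q3 + (-1125/896)*q4 + (225/224)*q5 = 0.
  γ^8: a_8 + q1*a_7 + q2*a_6 + q3*a_5 + q4*a_4 + q5*a_3 = 0, i.e. 1508203125/58720256 + (-23203125/1835008)*q1 + (421875/65536)*q2 + (-28125/8192)*q3 + (28125/14336)*q4 + (-1125/896)*q5 = 0.
  γ^9: a_9 + q1*a_8 + q2*a_7 + q3*a_6 + q4*a_5 + q5*a_4 = 0, i.e. -12568359375/234881024 + (1508203125/58720256)*q1 + (-23203125/1835008)*q2 + (421875/65536)*q3 + (-28125/8192)*q4 + (28125/14336)*q5 = 0.
Solving this linear system: q1 = 13615/2804, q2 = 339675/44864, q3 = 724375/179456, q4 = 1178125/2871296, q5 = -253125/11485184.
The numerator is Q*f truncated at degree 4: P0 = a_0 = -53/63; P1 = a_1 + q1*a_0 = -251375/44163; P2 = a_2 + q1*a_1 + q2*a_0 = -12406675/942144; P3 = a_3 + q1*a_2 + q2*a_1 + q3*a_0 = -67507375/5652864; P4 = a_4 + q1*a_3 + q2*a_2 + q3*a_1 + q4*a_0 = -608178125/180891648.

The Pade approximant has numerator coefficients [-53/63, -251375/44163, -12406675/942144, -67507375/5652864, -608178125/180891648]; denominator coefficients [1, 13615/2804, 339675/44864, 724375/179456, 1178125/2871296, -253125/11485184].


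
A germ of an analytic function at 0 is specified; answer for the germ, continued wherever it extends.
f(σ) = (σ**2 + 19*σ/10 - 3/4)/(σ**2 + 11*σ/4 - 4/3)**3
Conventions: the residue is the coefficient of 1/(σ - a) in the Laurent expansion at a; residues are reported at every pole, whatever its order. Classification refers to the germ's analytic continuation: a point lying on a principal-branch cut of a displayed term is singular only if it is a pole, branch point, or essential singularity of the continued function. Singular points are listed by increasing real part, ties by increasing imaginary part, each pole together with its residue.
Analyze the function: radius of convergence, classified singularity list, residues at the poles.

Radius of convergence at 0: -11/8 + (1/24)*sqrt(1857).
At -11/8 - (1/24)*sqrt(1857): a pole of order 3; residue (704064/1185883295)*sqrt(1857).
At -11/8 + (1/24)*sqrt(1857): a pole of order 3; residue -(704064/1185883295)*sqrt(1857).
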